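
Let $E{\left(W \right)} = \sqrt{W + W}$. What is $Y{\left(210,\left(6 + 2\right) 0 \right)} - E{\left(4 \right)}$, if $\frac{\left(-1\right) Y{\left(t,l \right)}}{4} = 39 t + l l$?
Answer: $-32760 - 2 \sqrt{2} \approx -32763.0$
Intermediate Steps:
$Y{\left(t,l \right)} = - 156 t - 4 l^{2}$ ($Y{\left(t,l \right)} = - 4 \left(39 t + l l\right) = - 4 \left(39 t + l^{2}\right) = - 4 \left(l^{2} + 39 t\right) = - 156 t - 4 l^{2}$)
$E{\left(W \right)} = \sqrt{2} \sqrt{W}$ ($E{\left(W \right)} = \sqrt{2 W} = \sqrt{2} \sqrt{W}$)
$Y{\left(210,\left(6 + 2\right) 0 \right)} - E{\left(4 \right)} = \left(\left(-156\right) 210 - 4 \left(\left(6 + 2\right) 0\right)^{2}\right) - \sqrt{2} \sqrt{4} = \left(-32760 - 4 \left(8 \cdot 0\right)^{2}\right) - \sqrt{2} \cdot 2 = \left(-32760 - 4 \cdot 0^{2}\right) - 2 \sqrt{2} = \left(-32760 - 0\right) - 2 \sqrt{2} = \left(-32760 + 0\right) - 2 \sqrt{2} = -32760 - 2 \sqrt{2}$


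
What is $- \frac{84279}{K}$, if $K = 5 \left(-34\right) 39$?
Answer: $\frac{2161}{170} \approx 12.712$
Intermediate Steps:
$K = -6630$ ($K = \left(-170\right) 39 = -6630$)
$- \frac{84279}{K} = - \frac{84279}{-6630} = \left(-84279\right) \left(- \frac{1}{6630}\right) = \frac{2161}{170}$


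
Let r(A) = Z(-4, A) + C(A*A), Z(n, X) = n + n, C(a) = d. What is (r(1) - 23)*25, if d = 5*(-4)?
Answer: -1275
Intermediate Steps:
d = -20
C(a) = -20
Z(n, X) = 2*n
r(A) = -28 (r(A) = 2*(-4) - 20 = -8 - 20 = -28)
(r(1) - 23)*25 = (-28 - 23)*25 = -51*25 = -1275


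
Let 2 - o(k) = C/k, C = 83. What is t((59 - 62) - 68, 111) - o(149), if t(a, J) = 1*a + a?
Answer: -21373/149 ≈ -143.44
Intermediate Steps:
o(k) = 2 - 83/k
t(a, J) = 2*a (t(a, J) = a + a = 2*a)
t((59 - 62) - 68, 111) - o(149) = 2*((59 - 62) - 68) - (2 - 83/149) = 2*(-3 - 68) - (2 - 83*1/149) = 2*(-71) - (2 - 83/149) = -142 - 1*215/149 = -142 - 215/149 = -21373/149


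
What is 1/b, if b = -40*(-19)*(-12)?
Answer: -1/9120 ≈ -0.00010965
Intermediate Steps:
b = -9120 (b = 760*(-12) = -9120)
1/b = 1/(-9120) = -1/9120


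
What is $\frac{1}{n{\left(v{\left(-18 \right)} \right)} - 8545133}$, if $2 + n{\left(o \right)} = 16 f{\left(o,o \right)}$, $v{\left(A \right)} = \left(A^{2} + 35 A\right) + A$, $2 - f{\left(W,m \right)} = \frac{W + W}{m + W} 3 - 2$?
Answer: $- \frac{1}{8545119} \approx -1.1703 \cdot 10^{-7}$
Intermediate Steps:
$f{\left(W,m \right)} = 4 - \frac{6 W}{W + m}$ ($f{\left(W,m \right)} = 2 - \left(\frac{W + W}{m + W} 3 - 2\right) = 2 - \left(\frac{2 W}{W + m} 3 - 2\right) = 2 - \left(\frac{6 W}{W + m} - 2\right) = 2 - \left(-2 + \frac{6 W}{W + m}\right) = 4 - \frac{6 W}{W + m}$)
$v{\left(A \right)} = A^{2} + 36 A$
$n{\left(o \right)} = 14$ ($n{\left(o \right)} = -2 + 16 \frac{2 \left(- o + 2 o\right)}{o + o} = -2 + 16 \frac{2 o}{2 o} = -2 + 16 \cdot 2 \frac{1}{2 o} o = -2 + 16 \cdot 1 = -2 + 16 = 14$)
$\frac{1}{n{\left(v{\left(-18 \right)} \right)} - 8545133} = \frac{1}{14 - 8545133} = \frac{1}{-8545119} = - \frac{1}{8545119}$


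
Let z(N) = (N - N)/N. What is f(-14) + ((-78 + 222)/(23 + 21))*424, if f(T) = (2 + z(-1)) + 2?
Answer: 15308/11 ≈ 1391.6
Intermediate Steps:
z(N) = 0 (z(N) = 0/N = 0)
f(T) = 4 (f(T) = (2 + 0) + 2 = 2 + 2 = 4)
f(-14) + ((-78 + 222)/(23 + 21))*424 = 4 + ((-78 + 222)/(23 + 21))*424 = 4 + (144/44)*424 = 4 + (144*(1/44))*424 = 4 + (36/11)*424 = 4 + 15264/11 = 15308/11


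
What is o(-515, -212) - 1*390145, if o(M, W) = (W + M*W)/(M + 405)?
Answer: -21512459/55 ≈ -3.9114e+5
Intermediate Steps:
o(M, W) = (W + M*W)/(405 + M)
o(-515, -212) - 1*390145 = -212*(1 - 515)/(405 - 515) - 1*390145 = -212*(-514)/(-110) - 390145 = -212*(-1/110)*(-514) - 390145 = -54484/55 - 390145 = -21512459/55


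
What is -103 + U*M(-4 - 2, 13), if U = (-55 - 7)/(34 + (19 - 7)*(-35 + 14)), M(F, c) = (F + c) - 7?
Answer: -103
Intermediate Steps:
M(F, c) = -7 + F + c
U = 31/109 (U = -62/(34 + 12*(-21)) = -62/(34 - 252) = -62/(-218) = -62*(-1/218) = 31/109 ≈ 0.28440)
-103 + U*M(-4 - 2, 13) = -103 + 31*(-7 + (-4 - 2) + 13)/109 = -103 + 31*(-7 - 6 + 13)/109 = -103 + (31/109)*0 = -103 + 0 = -103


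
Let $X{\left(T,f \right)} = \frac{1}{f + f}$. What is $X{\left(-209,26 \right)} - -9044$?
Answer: $\frac{470289}{52} \approx 9044.0$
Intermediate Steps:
$X{\left(T,f \right)} = \frac{1}{2 f}$
$X{\left(-209,26 \right)} - -9044 = \frac{1}{2 \cdot 26} - -9044 = \frac{1}{2} \cdot \frac{1}{26} + 9044 = \frac{1}{52} + 9044 = \frac{470289}{52}$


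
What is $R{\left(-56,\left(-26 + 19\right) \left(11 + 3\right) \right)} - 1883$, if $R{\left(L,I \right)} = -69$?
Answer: $-1952$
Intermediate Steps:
$R{\left(-56,\left(-26 + 19\right) \left(11 + 3\right) \right)} - 1883 = -69 - 1883 = -1952$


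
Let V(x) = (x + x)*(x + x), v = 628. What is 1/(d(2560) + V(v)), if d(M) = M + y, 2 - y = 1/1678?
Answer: 1678/2651404443 ≈ 6.3287e-7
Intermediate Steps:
y = 3355/1678 (y = 2 - 1/1678 = 3355/1678 ≈ 1.9994)
V(x) = 4*x**2 (V(x) = (2*x)*(2*x) = 4*x**2)
d(M) = 3355/1678 + M (d(M) = M + 3355/1678 = 3355/1678 + M)
1/(d(2560) + V(v)) = 1/((3355/1678 + 2560) + 4*628**2) = 1/(4299035/1678 + 4*394384) = 1/(4299035/1678 + 1577536) = 1/(2651404443/1678) = 1678/2651404443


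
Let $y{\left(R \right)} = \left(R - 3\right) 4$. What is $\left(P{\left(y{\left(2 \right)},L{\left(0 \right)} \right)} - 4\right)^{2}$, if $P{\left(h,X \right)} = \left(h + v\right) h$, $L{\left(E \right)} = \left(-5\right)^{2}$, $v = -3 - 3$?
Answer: $1296$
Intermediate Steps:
$v = -6$
$L{\left(E \right)} = 25$
$y{\left(R \right)} = -12 + 4 R$ ($y{\left(R \right)} = \left(-3 + R\right) 4 = -12 + 4 R$)
$P{\left(h,X \right)} = h \left(-6 + h\right)$ ($P{\left(h,X \right)} = \left(h - 6\right) h = \left(-6 + h\right) h = h \left(-6 + h\right)$)
$\left(P{\left(y{\left(2 \right)},L{\left(0 \right)} \right)} - 4\right)^{2} = \left(\left(-12 + 4 \cdot 2\right) \left(-6 + \left(-12 + 4 \cdot 2\right)\right) - 4\right)^{2} = \left(\left(-12 + 8\right) \left(-6 + \left(-12 + 8\right)\right) - 4\right)^{2} = \left(- 4 \left(-6 - 4\right) - 4\right)^{2} = \left(\left(-4\right) \left(-10\right) - 4\right)^{2} = \left(40 - 4\right)^{2} = 36^{2} = 1296$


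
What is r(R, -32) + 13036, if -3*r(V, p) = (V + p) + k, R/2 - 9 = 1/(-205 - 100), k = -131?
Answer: 11972167/915 ≈ 13084.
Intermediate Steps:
R = 5488/305 (R = 18 + 2/(-205 - 100) = 18 + 2/(-305) = 18 + 2*(-1/305) = 18 - 2/305 = 5488/305 ≈ 17.993)
r(V, p) = 131/3 - V/3 - p/3 (r(V, p) = -((V + p) - 131)/3 = -(-131 + V + p)/3 = 131/3 - V/3 - p/3)
r(R, -32) + 13036 = (131/3 - 1/3*5488/305 - 1/3*(-32)) + 13036 = (131/3 - 5488/915 + 32/3) + 13036 = 44227/915 + 13036 = 11972167/915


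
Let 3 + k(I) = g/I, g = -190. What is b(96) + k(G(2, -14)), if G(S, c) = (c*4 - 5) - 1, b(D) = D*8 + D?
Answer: 26786/31 ≈ 864.06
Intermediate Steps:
b(D) = 9*D (b(D) = 8*D + D = 9*D)
G(S, c) = -6 + 4*c (G(S, c) = (4*c - 5) - 1 = (-5 + 4*c) - 1 = -6 + 4*c)
k(I) = -3 - 190/I
b(96) + k(G(2, -14)) = 9*96 + (-3 - 190/(-6 + 4*(-14))) = 864 + (-3 - 190/(-6 - 56)) = 864 + (-3 - 190/(-62)) = 864 + (-3 - 190*(-1/62)) = 864 + (-3 + 95/31) = 864 + 2/31 = 26786/31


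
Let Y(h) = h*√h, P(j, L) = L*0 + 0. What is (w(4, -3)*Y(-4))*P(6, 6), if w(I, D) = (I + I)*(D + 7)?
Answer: 0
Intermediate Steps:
P(j, L) = 0 (P(j, L) = 0 + 0 = 0)
w(I, D) = 2*I*(7 + D) (w(I, D) = (2*I)*(7 + D) = 2*I*(7 + D))
Y(h) = h^(3/2)
(w(4, -3)*Y(-4))*P(6, 6) = ((2*4*(7 - 3))*(-4)^(3/2))*0 = ((2*4*4)*(-8*I))*0 = (32*(-8*I))*0 = -256*I*0 = 0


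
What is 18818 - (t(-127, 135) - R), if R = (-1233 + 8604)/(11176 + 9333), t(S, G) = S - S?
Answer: 385945733/20509 ≈ 18818.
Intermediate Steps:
t(S, G) = 0
R = 7371/20509 ≈ 0.35940
18818 - (t(-127, 135) - R) = 18818 - (0 - 1*7371/20509) = 18818 - (0 - 7371/20509) = 18818 - 1*(-7371/20509) = 18818 + 7371/20509 = 385945733/20509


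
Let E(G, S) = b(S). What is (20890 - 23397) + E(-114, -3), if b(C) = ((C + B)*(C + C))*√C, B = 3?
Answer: -2507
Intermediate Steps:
b(C) = 2*C^(3/2)*(3 + C) (b(C) = ((C + 3)*(C + C))*√C = ((3 + C)*(2*C))*√C = (2*C*(3 + C))*√C = 2*C^(3/2)*(3 + C))
E(G, S) = 2*S^(3/2)*(3 + S)
(20890 - 23397) + E(-114, -3) = (20890 - 23397) + 2*(-3)^(3/2)*(3 - 3) = -2507 + 2*(-3*I*√3)*0 = -2507 + 0 = -2507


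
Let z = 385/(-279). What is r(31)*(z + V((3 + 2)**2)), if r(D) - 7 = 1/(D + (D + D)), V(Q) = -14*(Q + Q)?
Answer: -127586620/25947 ≈ -4917.2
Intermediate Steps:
V(Q) = -28*Q
r(D) = 7 + 1/(3*D) (r(D) = 7 + 1/(D + (D + D)) = 7 + 1/(D + 2*D) = 7 + 1/(3*D))
z = -385/279 (z = 385*(-1/279) = -385/279 ≈ -1.3799)
r(31)*(z + V((3 + 2)**2)) = (7 + (1/3)/31)*(-385/279 - 28*(3 + 2)**2) = (7 + (1/3)*(1/31))*(-385/279 - 28*5**2) = (7 + 1/93)*(-385/279 - 28*25) = 652*(-385/279 - 700)/93 = (652/93)*(-195685/279) = -127586620/25947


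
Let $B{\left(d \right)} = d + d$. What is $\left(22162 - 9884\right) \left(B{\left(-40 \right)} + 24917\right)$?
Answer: $304948686$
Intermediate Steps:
$B{\left(d \right)} = 2 d$
$\left(22162 - 9884\right) \left(B{\left(-40 \right)} + 24917\right) = \left(22162 - 9884\right) \left(2 \left(-40\right) + 24917\right) = 12278 \left(-80 + 24917\right) = 12278 \cdot 24837 = 304948686$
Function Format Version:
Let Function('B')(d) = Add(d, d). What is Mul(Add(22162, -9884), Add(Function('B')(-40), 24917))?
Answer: 304948686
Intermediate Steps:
Function('B')(d) = Mul(2, d)
Mul(Add(22162, -9884), Add(Function('B')(-40), 24917)) = Mul(Add(22162, -9884), Add(Mul(2, -40), 24917)) = Mul(12278, Add(-80, 24917)) = Mul(12278, 24837) = 304948686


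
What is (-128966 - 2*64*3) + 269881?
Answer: 140531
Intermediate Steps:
(-128966 - 2*64*3) + 269881 = (-128966 - 128*3) + 269881 = (-128966 - 384) + 269881 = -129350 + 269881 = 140531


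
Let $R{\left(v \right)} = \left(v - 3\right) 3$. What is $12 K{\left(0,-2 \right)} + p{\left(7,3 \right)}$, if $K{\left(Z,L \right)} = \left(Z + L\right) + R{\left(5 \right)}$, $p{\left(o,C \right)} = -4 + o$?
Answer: $51$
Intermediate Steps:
$R{\left(v \right)} = -9 + 3 v$ ($R{\left(v \right)} = \left(-3 + v\right) 3 = -9 + 3 v$)
$K{\left(Z,L \right)} = 6 + L + Z$ ($K{\left(Z,L \right)} = \left(Z + L\right) + \left(-9 + 3 \cdot 5\right) = \left(L + Z\right) + \left(-9 + 15\right) = \left(L + Z\right) + 6 = 6 + L + Z$)
$12 K{\left(0,-2 \right)} + p{\left(7,3 \right)} = 12 \left(6 - 2 + 0\right) + \left(-4 + 7\right) = 12 \cdot 4 + 3 = 48 + 3 = 51$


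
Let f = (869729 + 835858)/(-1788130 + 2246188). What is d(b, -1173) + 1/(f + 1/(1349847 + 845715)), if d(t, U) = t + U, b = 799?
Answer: -116626708867121/312060205246 ≈ -373.73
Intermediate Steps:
f = 568529/152686 (f = 1705587/458058 = 1705587*(1/458058) = 568529/152686 ≈ 3.7235)
d(t, U) = U + t
d(b, -1173) + 1/(f + 1/(1349847 + 845715)) = (-1173 + 799) + 1/(568529/152686 + 1/(1349847 + 845715)) = -374 + 1/(568529/152686 + 1/2195562) = -374 + 1/(312060205246/83807894883) = -374 + 83807894883/312060205246 = -116626708867121/312060205246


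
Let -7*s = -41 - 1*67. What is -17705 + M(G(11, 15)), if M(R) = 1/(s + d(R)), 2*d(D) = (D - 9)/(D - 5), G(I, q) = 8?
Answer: -11348863/641 ≈ -17705.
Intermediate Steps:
d(D) = (-9 + D)/(2*(-5 + D)) (d(D) = ((D - 9)/(D - 5))/2 = ((-9 + D)/(-5 + D))/2 = (-9 + D)/(2*(-5 + D)))
s = 108/7 (s = -(-41 - 1*67)/7 = -(-41 - 67)/7 = -1/7*(-108) = 108/7 ≈ 15.429)
M(R) = 1/(108/7 + (-9 + R)/(2*(-5 + R)))
-17705 + M(G(11, 15)) = -17705 + 14*(-5 + 8)/(-1143 + 223*8) = -17705 + 14*3/(-1143 + 1784) = -17705 + 14*3/641 = -17705 + 14*(1/641)*3 = -17705 + 42/641 = -11348863/641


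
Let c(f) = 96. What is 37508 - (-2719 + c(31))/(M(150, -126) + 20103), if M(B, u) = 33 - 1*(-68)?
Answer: 757814255/20204 ≈ 37508.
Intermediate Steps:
M(B, u) = 101 (M(B, u) = 33 + 68 = 101)
37508 - (-2719 + c(31))/(M(150, -126) + 20103) = 37508 - (-2719 + 96)/(101 + 20103) = 37508 - (-2623)/20204 = 37508 - 1*(-2623/20204) = 37508 + 2623/20204 = 757814255/20204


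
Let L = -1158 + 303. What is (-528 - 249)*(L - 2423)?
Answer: 2547006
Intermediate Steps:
L = -855
(-528 - 249)*(L - 2423) = (-528 - 249)*(-855 - 2423) = -777*(-3278) = 2547006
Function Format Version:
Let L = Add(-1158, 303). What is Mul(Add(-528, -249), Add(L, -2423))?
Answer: 2547006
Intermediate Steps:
L = -855
Mul(Add(-528, -249), Add(L, -2423)) = Mul(Add(-528, -249), Add(-855, -2423)) = Mul(-777, -3278) = 2547006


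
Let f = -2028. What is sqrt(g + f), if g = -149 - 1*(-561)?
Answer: 4*I*sqrt(101) ≈ 40.2*I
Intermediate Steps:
g = 412 (g = -149 + 561 = 412)
sqrt(g + f) = sqrt(412 - 2028) = sqrt(-1616) = 4*I*sqrt(101)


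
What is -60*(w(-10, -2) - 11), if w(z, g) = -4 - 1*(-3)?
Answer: 720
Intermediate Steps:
w(z, g) = -1 (w(z, g) = -4 + 3 = -1)
-60*(w(-10, -2) - 11) = -60*(-1 - 11) = -60*(-12) = 720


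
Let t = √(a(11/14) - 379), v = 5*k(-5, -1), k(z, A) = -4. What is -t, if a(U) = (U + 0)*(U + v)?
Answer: -I*√77243/14 ≈ -19.852*I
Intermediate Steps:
v = -20 (v = 5*(-4) = -20)
a(U) = U*(-20 + U) (a(U) = (U + 0)*(U - 20) = U*(-20 + U))
t = I*√77243/14 (t = √((11/14)*(-20 + 11/14) - 379) = √((11*(1/14))*(-20 + 11*(1/14)) - 379) = √(11*(-20 + 11/14)/14 - 379) = √((11/14)*(-269/14) - 379) = √(-2959/196 - 379) = √(-77243/196) = I*√77243/14 ≈ 19.852*I)
-t = -I*√77243/14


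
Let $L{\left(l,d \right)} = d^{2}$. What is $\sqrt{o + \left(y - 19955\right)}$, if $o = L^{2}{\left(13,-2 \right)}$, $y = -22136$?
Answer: $15 i \sqrt{187} \approx 205.12 i$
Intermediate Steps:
$o = 16$ ($o = \left(\left(-2\right)^{2}\right)^{2} = 4^{2} = 16$)
$\sqrt{o + \left(y - 19955\right)} = \sqrt{16 - 42091} = \sqrt{-42075} = 15 i \sqrt{187}$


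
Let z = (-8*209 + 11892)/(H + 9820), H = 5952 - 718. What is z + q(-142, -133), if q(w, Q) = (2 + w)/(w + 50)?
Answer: 380975/173121 ≈ 2.2006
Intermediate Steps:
q(w, Q) = (2 + w)/(50 + w)
H = 5234
z = 5110/7527 (z = (-8*209 + 11892)/(5234 + 9820) = (-1672 + 11892)/15054 = 10220*(1/15054) = 5110/7527 ≈ 0.67889)
z + q(-142, -133) = 5110/7527 + (2 - 142)/(50 - 142) = 5110/7527 - 140/(-92) = 5110/7527 - 1/92*(-140) = 5110/7527 + 35/23 = 380975/173121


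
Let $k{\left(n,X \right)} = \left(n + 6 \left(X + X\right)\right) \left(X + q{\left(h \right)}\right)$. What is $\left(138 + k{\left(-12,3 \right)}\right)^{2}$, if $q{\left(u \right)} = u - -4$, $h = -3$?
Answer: $54756$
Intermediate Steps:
$q{\left(u \right)} = 4 + u$ ($q{\left(u \right)} = u + 4 = 4 + u$)
$k{\left(n,X \right)} = \left(1 + X\right) \left(n + 12 X\right)$ ($k{\left(n,X \right)} = \left(n + 6 \left(X + X\right)\right) \left(X + \left(4 - 3\right)\right) = \left(n + 6 \cdot 2 X\right) \left(X + 1\right) = \left(n + 12 X\right) \left(1 + X\right) = \left(1 + X\right) \left(n + 12 X\right)$)
$\left(138 + k{\left(-12,3 \right)}\right)^{2} = \left(138 + \left(-12 + 12 \cdot 3 + 12 \cdot 3^{2} + 3 \left(-12\right)\right)\right)^{2} = \left(138 + \left(-12 + 36 + 12 \cdot 9 - 36\right)\right)^{2} = \left(138 + \left(-12 + 36 + 108 - 36\right)\right)^{2} = \left(138 + 96\right)^{2} = 234^{2} = 54756$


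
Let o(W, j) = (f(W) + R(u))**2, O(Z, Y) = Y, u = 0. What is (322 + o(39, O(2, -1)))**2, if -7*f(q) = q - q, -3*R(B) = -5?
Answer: 8543929/81 ≈ 1.0548e+5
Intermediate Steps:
R(B) = 5/3 (R(B) = -1/3*(-5) = 5/3)
f(q) = 0 (f(q) = -(q - q)/7 = -1/7*0 = 0)
o(W, j) = 25/9 (o(W, j) = (0 + 5/3)**2 = (5/3)**2 = 25/9)
(322 + o(39, O(2, -1)))**2 = (322 + 25/9)**2 = (2923/9)**2 = 8543929/81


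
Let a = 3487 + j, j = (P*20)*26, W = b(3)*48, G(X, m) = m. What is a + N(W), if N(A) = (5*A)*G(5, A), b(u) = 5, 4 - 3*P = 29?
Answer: 861461/3 ≈ 2.8715e+5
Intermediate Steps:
P = -25/3 (P = 4/3 - ⅓*29 = 4/3 - 29/3 = -25/3 ≈ -8.3333)
W = 240 (W = 5*48 = 240)
j = -13000/3 (j = -25/3*20*26 = -500/3*26 = -13000/3 ≈ -4333.3)
a = -2539/3 (a = 3487 - 13000/3 = -2539/3 ≈ -846.33)
N(A) = 5*A² (N(A) = (5*A)*A = 5*A²)
a + N(W) = -2539/3 + 5*240² = -2539/3 + 5*57600 = -2539/3 + 288000 = 861461/3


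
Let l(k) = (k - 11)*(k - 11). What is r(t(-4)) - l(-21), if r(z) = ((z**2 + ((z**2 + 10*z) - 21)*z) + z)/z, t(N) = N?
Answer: -1072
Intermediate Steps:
l(k) = (-11 + k)**2 (l(k) = (-11 + k)*(-11 + k) = (-11 + k)**2)
r(z) = (z + z**2 + z*(-21 + z**2 + 10*z))/z (r(z) = ((z**2 + (-21 + z**2 + 10*z)*z) + z)/z = ((z**2 + z*(-21 + z**2 + 10*z)) + z)/z = (z + z**2 + z*(-21 + z**2 + 10*z))/z)
r(t(-4)) - l(-21) = (-20 + (-4)**2 + 11*(-4)) - (-11 - 21)**2 = (-20 + 16 - 44) - 1*(-32)**2 = -48 - 1*1024 = -48 - 1024 = -1072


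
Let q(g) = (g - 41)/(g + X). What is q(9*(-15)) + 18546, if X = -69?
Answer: 945890/51 ≈ 18547.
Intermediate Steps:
q(g) = (-41 + g)/(-69 + g) (q(g) = (g - 41)/(g - 69) = (-41 + g)/(-69 + g))
q(9*(-15)) + 18546 = (-41 + 9*(-15))/(-69 + 9*(-15)) + 18546 = (-41 - 135)/(-69 - 135) + 18546 = -176/(-204) + 18546 = -1/204*(-176) + 18546 = 44/51 + 18546 = 945890/51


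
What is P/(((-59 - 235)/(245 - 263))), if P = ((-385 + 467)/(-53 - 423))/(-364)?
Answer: 123/4244968 ≈ 2.8975e-5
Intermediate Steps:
P = 41/86632 (P = (82/(-476))*(-1/364) = (82*(-1/476))*(-1/364) = -41/238*(-1/364) = 41/86632 ≈ 0.00047327)
P/(((-59 - 235)/(245 - 263))) = 41/(86632*(((-59 - 235)/(245 - 263)))) = 41/(86632*((-294/(-18)))) = 41/(86632*((-294*(-1/18)))) = 41/(86632*(49/3)) = (41/86632)*(3/49) = 123/4244968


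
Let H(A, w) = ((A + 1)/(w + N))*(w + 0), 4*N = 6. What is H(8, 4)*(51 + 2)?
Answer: 3816/11 ≈ 346.91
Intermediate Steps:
N = 3/2 (N = (¼)*6 = 3/2 ≈ 1.5000)
H(A, w) = w*(1 + A)/(3/2 + w) (H(A, w) = ((A + 1)/(w + 3/2))*(w + 0) = ((1 + A)/(3/2 + w))*w = w*(1 + A)/(3/2 + w))
H(8, 4)*(51 + 2) = (2*4*(1 + 8)/(3 + 2*4))*(51 + 2) = (2*4*9/(3 + 8))*53 = (2*4*9/11)*53 = (2*4*(1/11)*9)*53 = (72/11)*53 = 3816/11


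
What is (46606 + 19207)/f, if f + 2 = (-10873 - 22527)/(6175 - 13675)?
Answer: 4935975/184 ≈ 26826.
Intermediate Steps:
f = 184/75 (f = -2 + (-10873 - 22527)/(6175 - 13675) = -2 - 33400/(-7500) = -2 - 33400*(-1/7500) = -2 + 334/75 = 184/75 ≈ 2.4533)
(46606 + 19207)/f = (46606 + 19207)/(184/75) = 65813*(75/184) = 4935975/184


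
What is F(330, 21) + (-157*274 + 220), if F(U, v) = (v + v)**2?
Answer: -41034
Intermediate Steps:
F(U, v) = 4*v**2 (F(U, v) = (2*v)**2 = 4*v**2)
F(330, 21) + (-157*274 + 220) = 4*21**2 + (-157*274 + 220) = 4*441 + (-43018 + 220) = 1764 - 42798 = -41034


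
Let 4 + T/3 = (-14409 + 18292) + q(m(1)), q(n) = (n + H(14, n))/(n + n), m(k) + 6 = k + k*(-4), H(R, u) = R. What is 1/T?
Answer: 6/69817 ≈ 8.5939e-5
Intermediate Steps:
m(k) = -6 - 3*k (m(k) = -6 + (k + k*(-4)) = -6 + (k - 4*k) = -6 - 3*k)
q(n) = (14 + n)/(2*n) (q(n) = (n + 14)/(n + n) = (14 + n)/((2*n)) = (14 + n)*(1/(2*n)) = (14 + n)/(2*n))
T = 69817/6 (T = -12 + 3*((-14409 + 18292) + (14 + (-6 - 3*1))/(2*(-6 - 3*1))) = -12 + 3*(3883 + (14 + (-6 - 3))/(2*(-6 - 3))) = -12 + 3*(3883 + (½)*(14 - 9)/(-9)) = -12 + 3*(3883 + (½)*(-⅑)*5) = -12 + 3*(3883 - 5/18) = -12 + 3*(69889/18) = -12 + 69889/6 = 69817/6 ≈ 11636.)
1/T = 1/(69817/6) = 6/69817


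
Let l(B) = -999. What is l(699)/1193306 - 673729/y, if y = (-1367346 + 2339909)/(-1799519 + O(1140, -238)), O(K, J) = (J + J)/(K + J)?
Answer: 652484457789295283631/523414933738378 ≈ 1.2466e+6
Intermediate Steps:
O(K, J) = 2*J/(J + K) (O(K, J) = (2*J)/(J + K) = 2*J/(J + K))
y = -438625913/811583307 (y = (-1367346 + 2339909)/(-1799519 + 2*(-238)/(-238 + 1140)) = 972563/(-1799519 + 2*(-238)/902) = 972563/(-1799519 + 2*(-238)*(1/902)) = 972563/(-1799519 - 238/451) = 972563/(-811583307/451) = 972563*(-451/811583307) = -438625913/811583307 ≈ -0.54046)
l(699)/1193306 - 673729/y = -999/1193306 - 673729/(-438625913/811583307) = -999*1/1193306 - 673729*(-811583307/438625913) = -999/1193306 + 546787209841803/438625913 = 652484457789295283631/523414933738378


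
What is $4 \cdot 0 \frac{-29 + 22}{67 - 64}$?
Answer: $0$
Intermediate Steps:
$4 \cdot 0 \frac{-29 + 22}{67 - 64} = 0 \left(- \frac{7}{3}\right) = 0$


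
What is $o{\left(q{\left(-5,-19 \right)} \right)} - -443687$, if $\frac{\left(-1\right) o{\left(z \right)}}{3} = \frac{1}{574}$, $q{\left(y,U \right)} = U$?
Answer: $\frac{254676335}{574} \approx 4.4369 \cdot 10^{5}$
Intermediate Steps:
$o{\left(z \right)} = - \frac{3}{574}$
$o{\left(q{\left(-5,-19 \right)} \right)} - -443687 = - \frac{3}{574} - -443687 = - \frac{3}{574} + 443687 = \frac{254676335}{574}$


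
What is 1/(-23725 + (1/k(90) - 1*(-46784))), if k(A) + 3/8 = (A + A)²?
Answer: 259197/5976823631 ≈ 4.3367e-5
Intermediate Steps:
k(A) = -3/8 + 4*A² (k(A) = -3/8 + (A + A)² = -3/8 + (2*A)² = -3/8 + 4*A²)
1/(-23725 + (1/k(90) - 1*(-46784))) = 1/(-23725 + (1/(-3/8 + 4*90²) - 1*(-46784))) = 1/(-23725 + (1/(-3/8 + 4*8100) + 46784)) = 1/(-23725 + (1/(-3/8 + 32400) + 46784)) = 1/(-23725 + (1/(259197/8) + 46784)) = 1/(-23725 + (8/259197 + 46784)) = 1/(-23725 + 12126272456/259197) = 1/(5976823631/259197) = 259197/5976823631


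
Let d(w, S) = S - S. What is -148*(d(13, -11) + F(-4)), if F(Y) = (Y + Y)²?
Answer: -9472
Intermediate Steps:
F(Y) = 4*Y² (F(Y) = (2*Y)² = 4*Y²)
d(w, S) = 0
-148*(d(13, -11) + F(-4)) = -148*(0 + 4*(-4)²) = -148*(0 + 4*16) = -148*(0 + 64) = -148*64 = -9472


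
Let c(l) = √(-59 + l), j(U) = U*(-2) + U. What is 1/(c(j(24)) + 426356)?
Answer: 426356/181779438819 - I*√83/181779438819 ≈ 2.3455e-6 - 5.0118e-11*I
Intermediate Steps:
j(U) = -U (j(U) = -2*U + U = -U)
1/(c(j(24)) + 426356) = 1/(√(-59 - 1*24) + 426356) = 1/(√(-59 - 24) + 426356) = 1/(√(-83) + 426356) = 1/(I*√83 + 426356) = 1/(426356 + I*√83)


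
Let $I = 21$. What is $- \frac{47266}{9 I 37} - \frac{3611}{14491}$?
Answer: $- \frac{710183329}{101335563} \approx -7.0082$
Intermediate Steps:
$- \frac{47266}{9 I 37} - \frac{3611}{14491} = - \frac{47266}{9 \cdot 21 \cdot 37} - \frac{3611}{14491} = - \frac{47266}{189 \cdot 37} - \frac{3611}{14491} = - \frac{47266}{6993} - \frac{3611}{14491} = - \frac{710183329}{101335563}$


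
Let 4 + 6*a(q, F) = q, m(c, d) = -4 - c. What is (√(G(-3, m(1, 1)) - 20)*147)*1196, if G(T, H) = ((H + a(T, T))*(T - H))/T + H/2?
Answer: 29302*I*√662 ≈ 7.5392e+5*I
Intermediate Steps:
a(q, F) = -⅔ + q/6
G(T, H) = H/2 + (T - H)*(-⅔ + H + T/6)/T (G(T, H) = ((H + (-⅔ + T/6))*(T - H))/T + H/2 = ((-⅔ + H + T/6)*(T - H))/T + H*(½) = ((T - H)*(-⅔ + H + T/6))/T + H/2 = (T - H)*(-⅔ + H + T/6)/T + H/2 = H/2 + (T - H)*(-⅔ + H + T/6)/T)
(√(G(-3, m(1, 1)) - 20)*147)*1196 = (√((⅙)*(-6*(-4 - 1*1)² - 3*(-4 - 3 + 9*(-4 - 1*1)) - (-4 - 1*1)*(-4 - 3))/(-3) - 20)*147)*1196 = (√((⅙)*(-⅓)*(-6*(-4 - 1)² - 3*(-4 - 3 + 9*(-4 - 1)) - 1*(-4 - 1)*(-7)) - 20)*147)*1196 = (√((⅙)*(-⅓)*(-6*(-5)² - 3*(-4 - 3 + 9*(-5)) - 1*(-5)*(-7)) - 20)*147)*1196 = (√((⅙)*(-⅓)*(-6*25 - 3*(-4 - 3 - 45) - 35) - 20)*147)*1196 = (√((⅙)*(-⅓)*(-150 - 3*(-52) - 35) - 20)*147)*1196 = (√((⅙)*(-⅓)*(-150 + 156 - 35) - 20)*147)*1196 = (√((⅙)*(-⅓)*(-29) - 20)*147)*1196 = (√(29/18 - 20)*147)*1196 = (√(-331/18)*147)*1196 = ((I*√662/6)*147)*1196 = (49*I*√662/2)*1196 = 29302*I*√662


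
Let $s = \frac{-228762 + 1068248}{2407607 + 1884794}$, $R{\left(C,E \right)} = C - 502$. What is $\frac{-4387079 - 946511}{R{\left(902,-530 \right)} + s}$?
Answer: $- \frac{11446953524795}{858899943} \approx -13327.0$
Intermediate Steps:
$R{\left(C,E \right)} = -502 + C$ ($R{\left(C,E \right)} = C + \left(-507 + 5\right) = C - 502 = -502 + C$)
$s = \frac{839486}{4292401} \approx 0.19557$
$\frac{-4387079 - 946511}{R{\left(902,-530 \right)} + s} = \frac{-4387079 - 946511}{\left(-502 + 902\right) + \frac{839486}{4292401}} = - \frac{5333590}{400 + \frac{839486}{4292401}} = - \frac{5333590}{\frac{1717799886}{4292401}} = \left(-5333590\right) \frac{4292401}{1717799886} = - \frac{11446953524795}{858899943}$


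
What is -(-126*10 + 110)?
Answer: 1150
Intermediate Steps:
-(-126*10 + 110) = -(-1260 + 110) = -1*(-1150) = 1150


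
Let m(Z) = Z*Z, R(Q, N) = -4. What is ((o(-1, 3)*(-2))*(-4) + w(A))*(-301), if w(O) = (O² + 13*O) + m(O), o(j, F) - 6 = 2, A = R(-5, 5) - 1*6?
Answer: -40334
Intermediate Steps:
A = -10 (A = -4 - 1*6 = -4 - 6 = -10)
m(Z) = Z²
o(j, F) = 8 (o(j, F) = 6 + 2 = 8)
w(O) = 2*O² + 13*O (w(O) = (O² + 13*O) + O² = 2*O² + 13*O)
((o(-1, 3)*(-2))*(-4) + w(A))*(-301) = ((8*(-2))*(-4) - 10*(13 + 2*(-10)))*(-301) = (-16*(-4) - 10*(13 - 20))*(-301) = (64 - 10*(-7))*(-301) = (64 + 70)*(-301) = 134*(-301) = -40334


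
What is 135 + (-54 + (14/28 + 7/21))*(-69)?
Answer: 7607/2 ≈ 3803.5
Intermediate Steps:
135 + (-54 + (14/28 + 7/21))*(-69) = 135 + (-54 + (14*(1/28) + 7*(1/21)))*(-69) = 135 + (-54 + (½ + ⅓))*(-69) = 135 + (-54 + ⅚)*(-69) = 135 - 319/6*(-69) = 135 + 7337/2 = 7607/2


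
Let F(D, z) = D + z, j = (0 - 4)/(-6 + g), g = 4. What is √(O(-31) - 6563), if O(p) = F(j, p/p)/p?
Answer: 136*I*√341/31 ≈ 81.013*I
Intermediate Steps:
j = 2 (j = (0 - 4)/(-6 + 4) = -4/(-2) = -4*(-½) = 2)
O(p) = 3/p (O(p) = (2 + p/p)/p = (2 + 1)/p = 3/p)
√(O(-31) - 6563) = √(3/(-31) - 6563) = √(3*(-1/31) - 6563) = √(-3/31 - 6563) = √(-203456/31) = 136*I*√341/31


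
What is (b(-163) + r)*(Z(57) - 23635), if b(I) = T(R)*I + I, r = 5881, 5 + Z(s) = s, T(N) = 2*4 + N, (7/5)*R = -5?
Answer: -117824037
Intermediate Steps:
R = -25/7 (R = (5/7)*(-5) = -25/7 ≈ -3.5714)
T(N) = 8 + N
Z(s) = -5 + s
b(I) = 38*I/7 (b(I) = (8 - 25/7)*I + I = 31*I/7 + I = 38*I/7)
(b(-163) + r)*(Z(57) - 23635) = ((38/7)*(-163) + 5881)*((-5 + 57) - 23635) = (-6194/7 + 5881)*(52 - 23635) = (34973/7)*(-23583) = -117824037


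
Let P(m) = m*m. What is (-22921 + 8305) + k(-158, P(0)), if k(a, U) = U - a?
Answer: -14458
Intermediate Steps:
P(m) = m**2
(-22921 + 8305) + k(-158, P(0)) = (-22921 + 8305) + (0**2 - 1*(-158)) = -14616 + (0 + 158) = -14616 + 158 = -14458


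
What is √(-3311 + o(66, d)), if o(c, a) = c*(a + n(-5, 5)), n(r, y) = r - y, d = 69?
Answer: √583 ≈ 24.145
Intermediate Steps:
o(c, a) = c*(-10 + a) (o(c, a) = c*(a + (-5 - 1*5)) = c*(a + (-5 - 5)) = c*(a - 10) = c*(-10 + a))
√(-3311 + o(66, d)) = √(-3311 + 66*(-10 + 69)) = √(-3311 + 66*59) = √(-3311 + 3894) = √583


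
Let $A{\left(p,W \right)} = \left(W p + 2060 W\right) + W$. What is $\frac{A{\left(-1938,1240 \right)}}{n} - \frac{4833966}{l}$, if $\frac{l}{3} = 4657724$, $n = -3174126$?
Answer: $- \frac{485411259921}{1232016904102} \approx -0.394$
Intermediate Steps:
$A{\left(p,W \right)} = 2061 W + W p$ ($A{\left(p,W \right)} = \left(2060 W + W p\right) + W = 2061 W + W p$)
$l = 13973172$ ($l = 3 \cdot 4657724 = 13973172$)
$\frac{A{\left(-1938,1240 \right)}}{n} - \frac{4833966}{l} = \frac{1240 \left(2061 - 1938\right)}{-3174126} - \frac{4833966}{13973172} = 1240 \cdot 123 \left(- \frac{1}{3174126}\right) - \frac{805661}{2328862} = 152520 \left(- \frac{1}{3174126}\right) - \frac{805661}{2328862} = - \frac{25420}{529021} - \frac{805661}{2328862} = - \frac{485411259921}{1232016904102}$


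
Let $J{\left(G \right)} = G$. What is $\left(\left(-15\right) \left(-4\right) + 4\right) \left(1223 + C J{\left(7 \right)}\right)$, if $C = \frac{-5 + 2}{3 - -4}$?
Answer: $78080$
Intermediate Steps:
$C = - \frac{3}{7}$ ($C = - \frac{3}{3 + 4} = - \frac{3}{7} \approx -0.42857$)
$\left(\left(-15\right) \left(-4\right) + 4\right) \left(1223 + C J{\left(7 \right)}\right) = \left(\left(-15\right) \left(-4\right) + 4\right) \left(1223 - 3\right) = \left(60 + 4\right) \left(1223 - 3\right) = 64 \cdot 1220 = 78080$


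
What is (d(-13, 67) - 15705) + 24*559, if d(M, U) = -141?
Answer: -2430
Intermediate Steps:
(d(-13, 67) - 15705) + 24*559 = (-141 - 15705) + 24*559 = -15846 + 13416 = -2430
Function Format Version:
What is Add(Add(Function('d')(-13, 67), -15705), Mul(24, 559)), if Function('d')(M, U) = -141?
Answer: -2430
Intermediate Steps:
Add(Add(Function('d')(-13, 67), -15705), Mul(24, 559)) = Add(Add(-141, -15705), Mul(24, 559)) = Add(-15846, 13416) = -2430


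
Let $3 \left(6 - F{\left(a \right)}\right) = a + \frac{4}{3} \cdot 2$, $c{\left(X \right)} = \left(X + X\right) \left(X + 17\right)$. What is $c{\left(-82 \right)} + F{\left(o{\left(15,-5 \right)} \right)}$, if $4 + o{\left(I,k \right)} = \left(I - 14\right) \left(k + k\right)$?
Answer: $\frac{96028}{9} \approx 10670.0$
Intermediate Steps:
$c{\left(X \right)} = 2 X \left(17 + X\right)$
$o{\left(I,k \right)} = -4 + 2 k \left(-14 + I\right)$ ($o{\left(I,k \right)} = -4 + \left(I - 14\right) \left(k + k\right) = -4 + \left(-14 + I\right) 2 k = -4 + 2 k \left(-14 + I\right)$)
$F{\left(a \right)} = \frac{46}{9} - \frac{a}{3}$ ($F{\left(a \right)} = 6 - \frac{a + \frac{4}{3} \cdot 2}{3} = 6 - \frac{a + \frac{8}{3}}{3} = 6 - \frac{\frac{8}{3} + a}{3} = 6 - \left(\frac{8}{9} + \frac{a}{3}\right) = \frac{46}{9} - \frac{a}{3}$)
$c{\left(-82 \right)} + F{\left(o{\left(15,-5 \right)} \right)} = 2 \left(-82\right) \left(17 - 82\right) + \left(\frac{46}{9} - \frac{-4 - -140 + 2 \cdot 15 \left(-5\right)}{3}\right) = 2 \left(-82\right) \left(-65\right) + \left(\frac{46}{9} - \frac{-4 + 140 - 150}{3}\right) = 10660 + \left(\frac{46}{9} - - \frac{14}{3}\right) = 10660 + \left(\frac{46}{9} + \frac{14}{3}\right) = 10660 + \frac{88}{9} = \frac{96028}{9}$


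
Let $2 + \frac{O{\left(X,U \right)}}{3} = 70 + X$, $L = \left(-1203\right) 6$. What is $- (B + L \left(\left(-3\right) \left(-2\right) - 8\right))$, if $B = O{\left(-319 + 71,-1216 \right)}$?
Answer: $-13896$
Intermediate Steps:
$L = -7218$
$O{\left(X,U \right)} = 204 + 3 X$ ($O{\left(X,U \right)} = -6 + 3 \left(70 + X\right) = -6 + \left(210 + 3 X\right) = 204 + 3 X$)
$B = -540$ ($B = 204 + 3 \left(-319 + 71\right) = 204 + 3 \left(-248\right) = 204 - 744 = -540$)
$- (B + L \left(\left(-3\right) \left(-2\right) - 8\right)) = - (-540 - 7218 \left(\left(-3\right) \left(-2\right) - 8\right)) = - (-540 - 7218 \left(6 - 8\right)) = - (-540 - -14436) = - (-540 + 14436) = \left(-1\right) 13896 = -13896$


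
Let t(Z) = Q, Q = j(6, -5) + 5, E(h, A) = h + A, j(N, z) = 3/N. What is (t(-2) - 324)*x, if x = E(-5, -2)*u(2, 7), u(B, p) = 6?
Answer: 13377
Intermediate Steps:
E(h, A) = A + h
x = -42 (x = (-2 - 5)*6 = -7*6 = -42)
Q = 11/2 (Q = 3/6 + 5 = 3*(⅙) + 5 = ½ + 5 = 11/2 ≈ 5.5000)
t(Z) = 11/2
(t(-2) - 324)*x = (11/2 - 324)*(-42) = -637/2*(-42) = 13377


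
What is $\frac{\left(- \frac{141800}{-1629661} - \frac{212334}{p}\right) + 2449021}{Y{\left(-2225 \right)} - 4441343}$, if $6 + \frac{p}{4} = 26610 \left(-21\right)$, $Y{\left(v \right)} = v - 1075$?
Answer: $- \frac{1486850787181007593}{2698433558618232512} \approx -0.55101$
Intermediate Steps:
$Y{\left(v \right)} = -1075 + v$
$p = -2235264$ ($p = -24 + 4 \cdot 26610 \left(-21\right) = -24 + 4 \left(-558810\right) = -24 - 2235240 = -2235264$)
$\frac{\left(- \frac{141800}{-1629661} - \frac{212334}{p}\right) + 2449021}{Y{\left(-2225 \right)} - 4441343} = \frac{\left(- \frac{141800}{-1629661} - \frac{212334}{-2235264}\right) + 2449021}{\left(-1075 - 2225\right) - 4441343} = \frac{\left(\left(-141800\right) \left(- \frac{1}{1629661}\right) - - \frac{35389}{372544}\right) + 2449021}{-3300 - 4441343} = \frac{\left(\frac{141800}{1629661} + \frac{35389}{372544}\right) + 2449021}{-4444643} = \left(\frac{110498812329}{607120427584} + 2449021\right) \left(- \frac{1}{4444643}\right) = \frac{1486850787181007593}{607120427584} \left(- \frac{1}{4444643}\right) = - \frac{1486850787181007593}{2698433558618232512}$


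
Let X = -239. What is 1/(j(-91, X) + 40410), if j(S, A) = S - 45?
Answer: 1/40274 ≈ 2.4830e-5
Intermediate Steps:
j(S, A) = -45 + S
1/(j(-91, X) + 40410) = 1/((-45 - 91) + 40410) = 1/(-136 + 40410) = 1/40274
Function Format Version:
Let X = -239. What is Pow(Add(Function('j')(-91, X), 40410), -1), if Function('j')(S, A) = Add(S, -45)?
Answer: Rational(1, 40274) ≈ 2.4830e-5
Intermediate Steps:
Function('j')(S, A) = Add(-45, S)
Pow(Add(Function('j')(-91, X), 40410), -1) = Pow(Add(Add(-45, -91), 40410), -1) = Pow(Add(-136, 40410), -1) = Pow(40274, -1) = Rational(1, 40274)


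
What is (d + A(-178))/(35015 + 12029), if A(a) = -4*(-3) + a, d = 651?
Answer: 485/47044 ≈ 0.010310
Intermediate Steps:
A(a) = 12 + a
(d + A(-178))/(35015 + 12029) = (651 + (12 - 178))/(35015 + 12029) = (651 - 166)/47044 = 485*(1/47044) = 485/47044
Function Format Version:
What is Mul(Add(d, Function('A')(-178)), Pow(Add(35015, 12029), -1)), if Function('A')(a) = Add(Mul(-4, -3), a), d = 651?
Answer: Rational(485, 47044) ≈ 0.010310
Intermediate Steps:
Function('A')(a) = Add(12, a)
Mul(Add(d, Function('A')(-178)), Pow(Add(35015, 12029), -1)) = Mul(Add(651, Add(12, -178)), Pow(Add(35015, 12029), -1)) = Mul(Add(651, -166), Pow(47044, -1)) = Mul(485, Rational(1, 47044)) = Rational(485, 47044)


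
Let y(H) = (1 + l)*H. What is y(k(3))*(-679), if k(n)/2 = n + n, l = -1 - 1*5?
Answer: 40740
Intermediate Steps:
l = -6 (l = -1 - 5 = -6)
k(n) = 4*n (k(n) = 2*(n + n) = 2*(2*n) = 4*n)
y(H) = -5*H (y(H) = (1 - 6)*H = -5*H)
y(k(3))*(-679) = -20*3*(-679) = -5*12*(-679) = -60*(-679) = 40740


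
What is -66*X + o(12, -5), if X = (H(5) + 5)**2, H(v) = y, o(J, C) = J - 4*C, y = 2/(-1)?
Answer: -562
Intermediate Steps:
y = -2 (y = 2*(-1) = -2)
H(v) = -2
X = 9 (X = (-2 + 5)**2 = 3**2 = 9)
-66*X + o(12, -5) = -66*9 + (12 - 4*(-5)) = -594 + (12 + 20) = -594 + 32 = -562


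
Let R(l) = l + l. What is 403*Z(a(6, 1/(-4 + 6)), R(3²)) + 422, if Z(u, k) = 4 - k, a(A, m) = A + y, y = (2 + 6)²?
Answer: -5220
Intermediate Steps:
y = 64 (y = 8² = 64)
R(l) = 2*l
a(A, m) = 64 + A (a(A, m) = A + 64 = 64 + A)
403*Z(a(6, 1/(-4 + 6)), R(3²)) + 422 = 403*(4 - 2*3²) + 422 = 403*(4 - 2*9) + 422 = 403*(4 - 1*18) + 422 = 403*(4 - 18) + 422 = 403*(-14) + 422 = -5642 + 422 = -5220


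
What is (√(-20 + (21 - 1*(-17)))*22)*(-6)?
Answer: -396*√2 ≈ -560.03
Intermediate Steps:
(√(-20 + (21 - 1*(-17)))*22)*(-6) = (√(-20 + (21 + 17))*22)*(-6) = (√(-20 + 38)*22)*(-6) = (√18*22)*(-6) = ((3*√2)*22)*(-6) = (66*√2)*(-6) = -396*√2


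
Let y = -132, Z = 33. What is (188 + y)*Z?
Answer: 1848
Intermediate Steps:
(188 + y)*Z = (188 - 132)*33 = 56*33 = 1848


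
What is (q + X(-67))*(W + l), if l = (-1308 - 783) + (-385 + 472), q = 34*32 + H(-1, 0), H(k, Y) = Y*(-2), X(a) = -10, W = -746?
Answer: -2964500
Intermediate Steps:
H(k, Y) = -2*Y
q = 1088 (q = 34*32 - 2*0 = 1088 + 0 = 1088)
l = -2004 (l = -2091 + 87 = -2004)
(q + X(-67))*(W + l) = (1088 - 10)*(-746 - 2004) = 1078*(-2750) = -2964500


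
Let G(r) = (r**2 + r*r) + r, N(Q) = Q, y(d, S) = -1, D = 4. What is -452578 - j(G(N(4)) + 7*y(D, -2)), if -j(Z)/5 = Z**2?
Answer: -448373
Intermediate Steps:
G(r) = r + 2*r**2 (G(r) = (r**2 + r**2) + r = 2*r**2 + r = r + 2*r**2)
j(Z) = -5*Z**2
-452578 - j(G(N(4)) + 7*y(D, -2)) = -452578 - (-5)*(4*(1 + 2*4) + 7*(-1))**2 = -452578 - (-5)*(4*(1 + 8) - 7)**2 = -452578 - (-5)*(4*9 - 7)**2 = -452578 - (-5)*(36 - 7)**2 = -452578 - (-5)*29**2 = -452578 - (-5)*841 = -452578 - 1*(-4205) = -452578 + 4205 = -448373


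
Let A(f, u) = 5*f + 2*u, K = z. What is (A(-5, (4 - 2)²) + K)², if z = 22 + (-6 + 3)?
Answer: 4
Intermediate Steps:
z = 19 (z = 22 - 3 = 19)
K = 19
A(f, u) = 2*u + 5*f
(A(-5, (4 - 2)²) + K)² = ((2*(4 - 2)² + 5*(-5)) + 19)² = ((2*2² - 25) + 19)² = ((2*4 - 25) + 19)² = ((8 - 25) + 19)² = (-17 + 19)² = 2² = 4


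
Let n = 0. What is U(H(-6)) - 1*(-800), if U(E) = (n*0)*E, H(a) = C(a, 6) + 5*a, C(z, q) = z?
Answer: 800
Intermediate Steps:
H(a) = 6*a (H(a) = a + 5*a = 6*a)
U(E) = 0 (U(E) = (0*0)*E = 0*E = 0)
U(H(-6)) - 1*(-800) = 0 - 1*(-800) = 0 + 800 = 800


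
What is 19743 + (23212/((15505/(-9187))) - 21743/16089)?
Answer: 213399019372/35637135 ≈ 5988.1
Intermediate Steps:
19743 + (23212/((15505/(-9187))) - 21743/16089) = 19743 + (23212/((15505*(-1/9187))) - 21743*1/16089) = 19743 + (23212/(-15505/9187) - 21743/16089) = 19743 + (23212*(-9187/15505) - 21743/16089) = 19743 + (-30464092/2215 - 21743/16089) = 19743 - 490184936933/35637135 = 213399019372/35637135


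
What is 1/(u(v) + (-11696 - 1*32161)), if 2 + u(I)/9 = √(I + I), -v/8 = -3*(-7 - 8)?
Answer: -325/14259807 - 4*I*√5/71299035 ≈ -2.2791e-5 - 1.2545e-7*I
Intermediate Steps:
v = -360 (v = -(-24)*(-7 - 8) = -(-24)*(-15) = -8*45 = -360)
u(I) = -18 + 9*√2*√I (u(I) = -18 + 9*√(I + I) = -18 + 9*√(2*I) = -18 + 9*(√2*√I) = -18 + 9*√2*√I)
1/(u(v) + (-11696 - 1*32161)) = 1/((-18 + 9*√2*√(-360)) + (-11696 - 1*32161)) = 1/((-18 + 9*√2*(6*I*√10)) + (-11696 - 32161)) = 1/((-18 + 108*I*√5) - 43857) = 1/(-43875 + 108*I*√5)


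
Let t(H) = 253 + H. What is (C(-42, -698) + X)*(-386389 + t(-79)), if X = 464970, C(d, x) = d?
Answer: -179562167520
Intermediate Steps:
(C(-42, -698) + X)*(-386389 + t(-79)) = (-42 + 464970)*(-386389 + (253 - 79)) = 464928*(-386389 + 174) = 464928*(-386215) = -179562167520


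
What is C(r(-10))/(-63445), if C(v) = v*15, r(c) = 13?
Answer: -39/12689 ≈ -0.0030735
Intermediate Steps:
C(v) = 15*v
C(r(-10))/(-63445) = (15*13)/(-63445) = 195*(-1/63445) = -39/12689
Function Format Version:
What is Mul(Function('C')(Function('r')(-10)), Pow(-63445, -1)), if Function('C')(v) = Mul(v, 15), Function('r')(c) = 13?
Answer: Rational(-39, 12689) ≈ -0.0030735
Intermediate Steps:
Function('C')(v) = Mul(15, v)
Mul(Function('C')(Function('r')(-10)), Pow(-63445, -1)) = Mul(Mul(15, 13), Pow(-63445, -1)) = Mul(195, Rational(-1, 63445)) = Rational(-39, 12689)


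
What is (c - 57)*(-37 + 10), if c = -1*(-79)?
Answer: -594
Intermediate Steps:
c = 79
(c - 57)*(-37 + 10) = (79 - 57)*(-37 + 10) = 22*(-27) = -594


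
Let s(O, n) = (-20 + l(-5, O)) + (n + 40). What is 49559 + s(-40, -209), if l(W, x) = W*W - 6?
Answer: 49389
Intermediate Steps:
l(W, x) = -6 + W² (l(W, x) = W² - 6 = -6 + W²)
s(O, n) = 39 + n (s(O, n) = (-20 + (-6 + (-5)²)) + (n + 40) = (-20 + (-6 + 25)) + (40 + n) = (-20 + 19) + (40 + n) = -1 + (40 + n) = 39 + n)
49559 + s(-40, -209) = 49559 + (39 - 209) = 49559 - 170 = 49389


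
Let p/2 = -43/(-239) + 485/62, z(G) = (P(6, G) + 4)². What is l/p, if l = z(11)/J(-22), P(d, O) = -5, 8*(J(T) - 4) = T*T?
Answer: 14818/15296949 ≈ 0.00096869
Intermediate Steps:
J(T) = 4 + T²/8 (J(T) = 4 + (T*T)/8 = 4 + T²/8)
z(G) = 1 (z(G) = (-5 + 4)² = (-1)² = 1)
p = 118581/7409 (p = 2*(-43/(-239) + 485/62) = 2*(-43*(-1/239) + 485*(1/62)) = 2*(43/239 + 485/62) = 2*(118581/14818) = 118581/7409 ≈ 16.005)
l = 2/129 (l = 1/(4 + (⅛)*(-22)²) = 1/(4 + (⅛)*484) = 1/(4 + 121/2) = 1/(129/2) = 1*(2/129) = 2/129 ≈ 0.015504)
l/p = 2/(129*(118581/7409)) = (2/129)*(7409/118581) = 14818/15296949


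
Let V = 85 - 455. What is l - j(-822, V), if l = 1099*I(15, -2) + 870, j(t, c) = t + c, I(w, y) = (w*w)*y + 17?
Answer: -473805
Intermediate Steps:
V = -370
I(w, y) = 17 + y*w² (I(w, y) = w²*y + 17 = y*w² + 17 = 17 + y*w²)
j(t, c) = c + t
l = -474997 (l = 1099*(17 - 2*15²) + 870 = 1099*(17 - 2*225) + 870 = 1099*(17 - 450) + 870 = 1099*(-433) + 870 = -475867 + 870 = -474997)
l - j(-822, V) = -474997 - (-370 - 822) = -474997 - 1*(-1192) = -474997 + 1192 = -473805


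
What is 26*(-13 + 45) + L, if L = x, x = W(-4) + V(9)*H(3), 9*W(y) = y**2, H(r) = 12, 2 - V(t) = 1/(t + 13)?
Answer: 84866/99 ≈ 857.23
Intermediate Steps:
V(t) = 2 - 1/(13 + t) (V(t) = 2 - 1/(t + 13) = 2 - 1/(13 + t))
W(y) = y**2/9
x = 2498/99 (x = (1/9)*(-4)**2 + ((25 + 2*9)/(13 + 9))*12 = (1/9)*16 + ((25 + 18)/22)*12 = 16/9 + ((1/22)*43)*12 = 16/9 + (43/22)*12 = 16/9 + 258/11 = 2498/99 ≈ 25.232)
L = 2498/99 ≈ 25.232
26*(-13 + 45) + L = 26*(-13 + 45) + 2498/99 = 26*32 + 2498/99 = 832 + 2498/99 = 84866/99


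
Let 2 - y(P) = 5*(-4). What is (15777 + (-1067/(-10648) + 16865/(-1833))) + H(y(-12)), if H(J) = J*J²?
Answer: 46870892681/1774344 ≈ 26416.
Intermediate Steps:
y(P) = 22 (y(P) = 2 - 5*(-4) = 2 - 1*(-20) = 2 + 20 = 22)
H(J) = J³
(15777 + (-1067/(-10648) + 16865/(-1833))) + H(y(-12)) = (15777 + (-1067/(-10648) + 16865/(-1833))) + 22³ = (15777 + (-1067*(-1/10648) + 16865*(-1/1833))) + 10648 = (15777 + (97/968 - 16865/1833)) + 10648 = (15777 - 16147519/1774344) + 10648 = 27977677769/1774344 + 10648 = 46870892681/1774344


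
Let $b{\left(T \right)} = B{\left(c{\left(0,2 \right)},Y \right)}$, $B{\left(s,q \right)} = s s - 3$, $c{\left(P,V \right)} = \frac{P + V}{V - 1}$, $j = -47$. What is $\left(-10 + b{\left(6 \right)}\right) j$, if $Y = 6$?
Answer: $423$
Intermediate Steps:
$c{\left(P,V \right)} = \frac{P + V}{-1 + V}$
$B{\left(s,q \right)} = -3 + s^{2}$ ($B{\left(s,q \right)} = s^{2} - 3 = -3 + s^{2}$)
$b{\left(T \right)} = 1$ ($b{\left(T \right)} = -3 + \left(\frac{0 + 2}{-1 + 2}\right)^{2} = -3 + \left(1^{-1} \cdot 2\right)^{2} = -3 + \left(1 \cdot 2\right)^{2} = -3 + 2^{2} = -3 + 4 = 1$)
$\left(-10 + b{\left(6 \right)}\right) j = \left(-10 + 1\right) \left(-47\right) = \left(-9\right) \left(-47\right) = 423$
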